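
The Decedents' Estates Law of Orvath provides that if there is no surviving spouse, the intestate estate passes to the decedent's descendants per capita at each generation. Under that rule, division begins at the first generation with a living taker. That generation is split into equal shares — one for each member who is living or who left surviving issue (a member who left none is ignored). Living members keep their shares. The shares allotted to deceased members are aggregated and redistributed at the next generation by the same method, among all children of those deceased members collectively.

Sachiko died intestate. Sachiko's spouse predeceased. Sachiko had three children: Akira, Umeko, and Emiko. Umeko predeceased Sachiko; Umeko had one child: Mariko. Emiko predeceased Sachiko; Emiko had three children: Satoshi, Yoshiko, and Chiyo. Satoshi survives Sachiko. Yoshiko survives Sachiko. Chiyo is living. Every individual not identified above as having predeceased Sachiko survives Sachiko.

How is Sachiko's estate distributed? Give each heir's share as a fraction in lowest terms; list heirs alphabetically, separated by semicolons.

There is no surviving spouse, so the entire estate passes to Sachiko's descendants per capita at each generation.
At generation 1 (Akira, Umeko, Emiko) there are 3 shares of (1)/3 = 1/3 each.
Living: Akira — each takes 1/3.
Deceased: Umeko and Emiko. Their combined 2/3 is pooled and carried to generation 2.
At generation 2 (Mariko, Satoshi, Yoshiko, Chiyo) there are 4 shares of (2/3)/4 = 1/6 each.
Living: Mariko, Satoshi, Yoshiko, and Chiyo — each takes 1/6.

Akira 1/3; Chiyo 1/6; Mariko 1/6; Satoshi 1/6; Yoshiko 1/6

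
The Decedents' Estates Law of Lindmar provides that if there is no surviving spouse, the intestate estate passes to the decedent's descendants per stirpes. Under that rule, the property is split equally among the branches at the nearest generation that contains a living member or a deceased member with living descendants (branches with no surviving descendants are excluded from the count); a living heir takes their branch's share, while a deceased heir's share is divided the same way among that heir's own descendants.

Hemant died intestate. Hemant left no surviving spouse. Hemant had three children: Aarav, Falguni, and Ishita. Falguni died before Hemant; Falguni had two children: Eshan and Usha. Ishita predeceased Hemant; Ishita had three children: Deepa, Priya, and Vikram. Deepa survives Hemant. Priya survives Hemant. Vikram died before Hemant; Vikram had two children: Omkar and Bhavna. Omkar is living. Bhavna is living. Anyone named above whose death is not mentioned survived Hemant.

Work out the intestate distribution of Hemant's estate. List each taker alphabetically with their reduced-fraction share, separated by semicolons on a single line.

Aarav 1/3; Bhavna 1/18; Deepa 1/9; Eshan 1/6; Omkar 1/18; Priya 1/9; Usha 1/6

There is no surviving spouse, so the entire estate passes to Hemant's descendants per stirpes.
The estate is divided into 3 equal shares of 1/3 among Aarav, Falguni, Ishita.
Aarav is living and takes 1/3.
Falguni predeceased; the 1/3 allotted to Falguni's branch passes to Falguni's issue by representation.
The 1/3 is divided into 2 equal shares of 1/6 among Eshan, Usha.
Eshan is living and takes 1/6.
Usha is living and takes 1/6.
Ishita predeceased; the 1/3 allotted to Ishita's branch passes to Ishita's issue by representation.
The 1/3 is divided into 3 equal shares of 1/9 among Deepa, Priya, Vikram.
Deepa is living and takes 1/9.
Priya is living and takes 1/9.
Vikram predeceased; the 1/9 allotted to Vikram's branch passes to Vikram's issue by representation.
The 1/9 is divided into 2 equal shares of 1/18 among Omkar, Bhavna.
Omkar is living and takes 1/18.
Bhavna is living and takes 1/18.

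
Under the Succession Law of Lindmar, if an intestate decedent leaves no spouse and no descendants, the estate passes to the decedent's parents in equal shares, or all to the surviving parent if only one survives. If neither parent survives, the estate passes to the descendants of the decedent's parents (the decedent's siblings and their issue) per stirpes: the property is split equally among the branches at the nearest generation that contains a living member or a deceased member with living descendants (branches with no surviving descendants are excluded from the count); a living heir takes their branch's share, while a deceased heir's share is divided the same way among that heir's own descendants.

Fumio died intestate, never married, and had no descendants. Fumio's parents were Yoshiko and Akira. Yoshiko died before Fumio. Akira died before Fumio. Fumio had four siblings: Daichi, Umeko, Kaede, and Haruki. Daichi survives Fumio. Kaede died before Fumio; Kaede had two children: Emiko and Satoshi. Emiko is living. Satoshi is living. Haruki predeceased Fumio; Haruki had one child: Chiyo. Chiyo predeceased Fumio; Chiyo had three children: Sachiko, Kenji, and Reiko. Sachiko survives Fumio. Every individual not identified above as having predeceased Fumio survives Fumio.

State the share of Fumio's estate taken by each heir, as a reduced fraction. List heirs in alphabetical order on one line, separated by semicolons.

Daichi 1/4; Emiko 1/8; Kenji 1/12; Reiko 1/12; Sachiko 1/12; Satoshi 1/8; Umeko 1/4

Neither parent survives and there are no descendants, so the estate passes to Fumio's siblings and their issue per stirpes.
The estate is divided into 4 equal shares of 1/4 among Daichi, Umeko, Kaede, Haruki.
Daichi is living and takes 1/4.
Umeko is living and takes 1/4.
Kaede predeceased; the 1/4 allotted to Kaede's branch passes to Kaede's issue by representation.
The 1/4 is divided into 2 equal shares of 1/8 among Emiko, Satoshi.
Emiko is living and takes 1/8.
Satoshi is living and takes 1/8.
Haruki predeceased; the 1/4 allotted to Haruki's branch passes to Haruki's issue by representation.
Chiyo's line is the sole branch at this level, so the full 1/4 passes to Chiyo's issue by representation.
The 1/4 is divided into 3 equal shares of 1/12 among Sachiko, Kenji, Reiko.
Sachiko is living and takes 1/12.
Kenji is living and takes 1/12.
Reiko is living and takes 1/12.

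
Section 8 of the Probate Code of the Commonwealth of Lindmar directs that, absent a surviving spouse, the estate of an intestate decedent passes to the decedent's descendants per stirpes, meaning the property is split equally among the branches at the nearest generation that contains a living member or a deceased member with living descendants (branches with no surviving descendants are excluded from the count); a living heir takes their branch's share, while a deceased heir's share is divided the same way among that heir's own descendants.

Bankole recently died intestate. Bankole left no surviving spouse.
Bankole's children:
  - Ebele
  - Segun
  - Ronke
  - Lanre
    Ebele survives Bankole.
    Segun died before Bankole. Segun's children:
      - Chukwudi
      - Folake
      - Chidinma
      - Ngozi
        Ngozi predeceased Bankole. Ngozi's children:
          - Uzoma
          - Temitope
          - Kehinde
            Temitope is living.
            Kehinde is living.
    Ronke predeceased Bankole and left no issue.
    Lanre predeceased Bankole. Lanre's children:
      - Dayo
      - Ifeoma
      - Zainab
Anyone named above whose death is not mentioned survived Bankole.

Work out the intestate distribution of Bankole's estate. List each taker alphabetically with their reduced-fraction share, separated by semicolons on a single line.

Chidinma 1/12; Chukwudi 1/12; Dayo 1/9; Ebele 1/3; Folake 1/12; Ifeoma 1/9; Kehinde 1/36; Temitope 1/36; Uzoma 1/36; Zainab 1/9

There is no surviving spouse, so the entire estate passes to Bankole's descendants per stirpes.
Ronke left no surviving issue, so that branch lapses and is disregarded.
The estate is divided into 3 equal shares of 1/3 among Ebele, Segun, Lanre.
Ebele is living and takes 1/3.
Segun predeceased; the 1/3 allotted to Segun's branch passes to Segun's issue by representation.
The 1/3 is divided into 4 equal shares of 1/12 among Chukwudi, Folake, Chidinma, Ngozi.
Chukwudi is living and takes 1/12.
Folake is living and takes 1/12.
Chidinma is living and takes 1/12.
Ngozi predeceased; the 1/12 allotted to Ngozi's branch passes to Ngozi's issue by representation.
The 1/12 is divided into 3 equal shares of 1/36 among Uzoma, Temitope, Kehinde.
Uzoma is living and takes 1/36.
Temitope is living and takes 1/36.
Kehinde is living and takes 1/36.
Lanre predeceased; the 1/3 allotted to Lanre's branch passes to Lanre's issue by representation.
The 1/3 is divided into 3 equal shares of 1/9 among Dayo, Ifeoma, Zainab.
Dayo is living and takes 1/9.
Ifeoma is living and takes 1/9.
Zainab is living and takes 1/9.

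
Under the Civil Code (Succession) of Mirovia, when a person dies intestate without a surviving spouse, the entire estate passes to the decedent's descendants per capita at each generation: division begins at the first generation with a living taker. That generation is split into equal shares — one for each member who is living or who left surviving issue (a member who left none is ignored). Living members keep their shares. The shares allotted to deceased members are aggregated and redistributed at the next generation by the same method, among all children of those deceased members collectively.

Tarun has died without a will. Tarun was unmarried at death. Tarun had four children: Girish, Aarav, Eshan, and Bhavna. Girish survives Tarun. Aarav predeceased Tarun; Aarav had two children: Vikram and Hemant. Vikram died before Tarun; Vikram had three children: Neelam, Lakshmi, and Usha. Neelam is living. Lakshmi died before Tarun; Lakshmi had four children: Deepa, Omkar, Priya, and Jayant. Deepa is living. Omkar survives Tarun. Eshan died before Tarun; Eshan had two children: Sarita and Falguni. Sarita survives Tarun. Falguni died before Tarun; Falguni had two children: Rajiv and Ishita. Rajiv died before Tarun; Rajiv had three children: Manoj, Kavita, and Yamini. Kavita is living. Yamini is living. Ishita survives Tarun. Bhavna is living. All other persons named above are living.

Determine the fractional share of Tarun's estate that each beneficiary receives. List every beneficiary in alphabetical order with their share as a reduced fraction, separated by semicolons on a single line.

There is no surviving spouse, so the entire estate passes to Tarun's descendants per capita at each generation.
At generation 1 (Girish, Aarav, Eshan, Bhavna) there are 4 shares of (1)/4 = 1/4 each.
Living: Girish and Bhavna — each takes 1/4.
Deceased: Aarav and Eshan. Their combined 1/2 is pooled and carried to generation 2.
At generation 2 (Vikram, Hemant, Sarita, Falguni) there are 4 shares of (1/2)/4 = 1/8 each.
Living: Hemant and Sarita — each takes 1/8.
Deceased: Vikram and Falguni. Their combined 1/4 is pooled and carried to generation 3.
At generation 3 (Neelam, Lakshmi, Usha, Rajiv, Ishita) there are 5 shares of (1/4)/5 = 1/20 each.
Living: Neelam, Usha, and Ishita — each takes 1/20.
Deceased: Lakshmi and Rajiv. Their combined 1/10 is pooled and carried to generation 4.
At generation 4 (Deepa, Omkar, Priya, Jayant, Manoj, Kavita, Yamini) there are 7 shares of (1/10)/7 = 1/70 each.
Living: Deepa, Omkar, Priya, Jayant, Manoj, Kavita, and Yamini — each takes 1/70.

Bhavna 1/4; Deepa 1/70; Girish 1/4; Hemant 1/8; Ishita 1/20; Jayant 1/70; Kavita 1/70; Manoj 1/70; Neelam 1/20; Omkar 1/70; Priya 1/70; Sarita 1/8; Usha 1/20; Yamini 1/70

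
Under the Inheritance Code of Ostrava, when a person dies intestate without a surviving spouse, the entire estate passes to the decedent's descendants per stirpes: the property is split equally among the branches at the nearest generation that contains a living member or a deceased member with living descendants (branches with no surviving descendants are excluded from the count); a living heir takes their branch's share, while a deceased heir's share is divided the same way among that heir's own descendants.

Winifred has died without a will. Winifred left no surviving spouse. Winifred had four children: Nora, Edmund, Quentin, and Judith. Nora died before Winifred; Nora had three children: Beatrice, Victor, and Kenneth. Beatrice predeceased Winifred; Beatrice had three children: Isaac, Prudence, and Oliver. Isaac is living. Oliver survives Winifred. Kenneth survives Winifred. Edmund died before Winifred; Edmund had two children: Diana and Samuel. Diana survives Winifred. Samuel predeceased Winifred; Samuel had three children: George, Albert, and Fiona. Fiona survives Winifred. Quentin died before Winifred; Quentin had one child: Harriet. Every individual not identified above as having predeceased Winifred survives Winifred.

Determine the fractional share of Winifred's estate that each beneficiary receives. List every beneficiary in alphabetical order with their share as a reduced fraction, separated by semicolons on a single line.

There is no surviving spouse, so the entire estate passes to Winifred's descendants per stirpes.
The estate is divided into 4 equal shares of 1/4 among Nora, Edmund, Quentin, Judith.
Nora predeceased; the 1/4 allotted to Nora's branch passes to Nora's issue by representation.
The 1/4 is divided into 3 equal shares of 1/12 among Beatrice, Victor, Kenneth.
Beatrice predeceased; the 1/12 allotted to Beatrice's branch passes to Beatrice's issue by representation.
The 1/12 is divided into 3 equal shares of 1/36 among Isaac, Prudence, Oliver.
Isaac is living and takes 1/36.
Prudence is living and takes 1/36.
Oliver is living and takes 1/36.
Victor is living and takes 1/12.
Kenneth is living and takes 1/12.
Edmund predeceased; the 1/4 allotted to Edmund's branch passes to Edmund's issue by representation.
The 1/4 is divided into 2 equal shares of 1/8 among Diana, Samuel.
Diana is living and takes 1/8.
Samuel predeceased; the 1/8 allotted to Samuel's branch passes to Samuel's issue by representation.
The 1/8 is divided into 3 equal shares of 1/24 among George, Albert, Fiona.
George is living and takes 1/24.
Albert is living and takes 1/24.
Fiona is living and takes 1/24.
Quentin predeceased; the 1/4 allotted to Quentin's branch passes to Quentin's issue by representation.
Harriet is the sole taker at this level and receives the full 1/4.
Judith is living and takes 1/4.

Albert 1/24; Diana 1/8; Fiona 1/24; George 1/24; Harriet 1/4; Isaac 1/36; Judith 1/4; Kenneth 1/12; Oliver 1/36; Prudence 1/36; Victor 1/12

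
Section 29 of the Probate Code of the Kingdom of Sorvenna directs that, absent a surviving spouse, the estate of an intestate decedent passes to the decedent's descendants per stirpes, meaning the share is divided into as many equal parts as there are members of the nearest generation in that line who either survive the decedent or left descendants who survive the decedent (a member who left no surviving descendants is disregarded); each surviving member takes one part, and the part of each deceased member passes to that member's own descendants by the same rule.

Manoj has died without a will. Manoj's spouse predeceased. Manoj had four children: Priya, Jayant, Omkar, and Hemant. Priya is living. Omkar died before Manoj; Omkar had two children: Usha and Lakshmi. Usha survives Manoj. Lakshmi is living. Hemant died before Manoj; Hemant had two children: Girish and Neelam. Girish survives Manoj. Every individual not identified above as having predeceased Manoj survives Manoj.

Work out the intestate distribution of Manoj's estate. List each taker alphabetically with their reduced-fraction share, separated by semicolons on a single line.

There is no surviving spouse, so the entire estate passes to Manoj's descendants per stirpes.
The estate is divided into 4 equal shares of 1/4 among Priya, Jayant, Omkar, Hemant.
Priya is living and takes 1/4.
Jayant is living and takes 1/4.
Omkar predeceased; the 1/4 allotted to Omkar's branch passes to Omkar's issue by representation.
The 1/4 is divided into 2 equal shares of 1/8 among Usha, Lakshmi.
Usha is living and takes 1/8.
Lakshmi is living and takes 1/8.
Hemant predeceased; the 1/4 allotted to Hemant's branch passes to Hemant's issue by representation.
The 1/4 is divided into 2 equal shares of 1/8 among Girish, Neelam.
Girish is living and takes 1/8.
Neelam is living and takes 1/8.

Girish 1/8; Jayant 1/4; Lakshmi 1/8; Neelam 1/8; Priya 1/4; Usha 1/8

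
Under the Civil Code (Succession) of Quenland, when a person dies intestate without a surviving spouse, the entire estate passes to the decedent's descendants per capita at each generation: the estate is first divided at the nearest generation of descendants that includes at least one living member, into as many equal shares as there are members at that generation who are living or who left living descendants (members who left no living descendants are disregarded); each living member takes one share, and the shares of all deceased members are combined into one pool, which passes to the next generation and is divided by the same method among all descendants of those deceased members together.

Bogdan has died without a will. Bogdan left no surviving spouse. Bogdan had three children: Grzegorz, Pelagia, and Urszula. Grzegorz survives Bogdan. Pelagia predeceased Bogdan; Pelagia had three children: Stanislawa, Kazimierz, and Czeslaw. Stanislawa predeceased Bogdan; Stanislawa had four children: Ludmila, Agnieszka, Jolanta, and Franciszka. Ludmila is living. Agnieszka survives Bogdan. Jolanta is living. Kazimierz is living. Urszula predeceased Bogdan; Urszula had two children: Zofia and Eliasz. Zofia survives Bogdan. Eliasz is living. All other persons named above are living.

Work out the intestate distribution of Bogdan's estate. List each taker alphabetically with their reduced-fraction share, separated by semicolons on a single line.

There is no surviving spouse, so the entire estate passes to Bogdan's descendants per capita at each generation.
At generation 1 (Grzegorz, Pelagia, Urszula) there are 3 shares of (1)/3 = 1/3 each.
Living: Grzegorz — each takes 1/3.
Deceased: Pelagia and Urszula. Their combined 2/3 is pooled and carried to generation 2.
At generation 2 (Stanislawa, Kazimierz, Czeslaw, Zofia, Eliasz) there are 5 shares of (2/3)/5 = 2/15 each.
Living: Kazimierz, Czeslaw, Zofia, and Eliasz — each takes 2/15.
Deceased: Stanislawa. That 2/15 share is carried to generation 3.
At generation 3 (Ludmila, Agnieszka, Jolanta, Franciszka) there are 4 shares of (2/15)/4 = 1/30 each.
Living: Ludmila, Agnieszka, Jolanta, and Franciszka — each takes 1/30.

Agnieszka 1/30; Czeslaw 2/15; Eliasz 2/15; Franciszka 1/30; Grzegorz 1/3; Jolanta 1/30; Kazimierz 2/15; Ludmila 1/30; Zofia 2/15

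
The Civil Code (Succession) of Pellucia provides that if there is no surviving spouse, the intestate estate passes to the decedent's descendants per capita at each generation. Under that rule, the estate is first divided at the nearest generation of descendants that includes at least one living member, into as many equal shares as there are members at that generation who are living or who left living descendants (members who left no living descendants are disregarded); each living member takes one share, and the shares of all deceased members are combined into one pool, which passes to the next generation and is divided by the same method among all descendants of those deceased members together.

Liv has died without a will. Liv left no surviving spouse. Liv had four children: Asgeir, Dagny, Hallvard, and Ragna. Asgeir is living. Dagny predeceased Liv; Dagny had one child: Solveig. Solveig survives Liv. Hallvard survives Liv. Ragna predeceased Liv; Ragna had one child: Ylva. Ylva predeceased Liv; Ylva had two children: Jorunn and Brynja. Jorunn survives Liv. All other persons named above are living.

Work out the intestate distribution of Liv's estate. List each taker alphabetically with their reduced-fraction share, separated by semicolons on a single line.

Asgeir 1/4; Brynja 1/8; Hallvard 1/4; Jorunn 1/8; Solveig 1/4

There is no surviving spouse, so the entire estate passes to Liv's descendants per capita at each generation.
At generation 1 (Asgeir, Dagny, Hallvard, Ragna) there are 4 shares of (1)/4 = 1/4 each.
Living: Asgeir and Hallvard — each takes 1/4.
Deceased: Dagny and Ragna. Their combined 1/2 is pooled and carried to generation 2.
At generation 2 (Solveig, Ylva) there are 2 shares of (1/2)/2 = 1/4 each.
Living: Solveig — each takes 1/4.
Deceased: Ylva. That 1/4 share is carried to generation 3.
At generation 3 (Jorunn, Brynja) there are 2 shares of (1/4)/2 = 1/8 each.
Living: Jorunn and Brynja — each takes 1/8.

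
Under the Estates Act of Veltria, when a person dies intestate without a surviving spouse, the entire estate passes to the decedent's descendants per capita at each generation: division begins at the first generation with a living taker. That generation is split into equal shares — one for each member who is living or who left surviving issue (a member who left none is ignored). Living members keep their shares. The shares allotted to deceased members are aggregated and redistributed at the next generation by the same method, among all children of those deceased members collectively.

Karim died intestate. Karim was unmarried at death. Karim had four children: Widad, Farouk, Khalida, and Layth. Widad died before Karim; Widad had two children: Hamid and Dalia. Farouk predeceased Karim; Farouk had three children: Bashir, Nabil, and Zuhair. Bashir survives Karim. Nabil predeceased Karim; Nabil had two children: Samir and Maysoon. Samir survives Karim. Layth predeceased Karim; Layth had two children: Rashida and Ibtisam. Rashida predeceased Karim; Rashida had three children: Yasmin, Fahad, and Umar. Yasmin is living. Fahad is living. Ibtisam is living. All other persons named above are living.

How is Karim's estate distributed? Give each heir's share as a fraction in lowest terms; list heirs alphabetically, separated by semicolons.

There is no surviving spouse, so the entire estate passes to Karim's descendants per capita at each generation.
At generation 1 (Widad, Farouk, Khalida, Layth) there are 4 shares of (1)/4 = 1/4 each.
Living: Khalida — each takes 1/4.
Deceased: Widad, Farouk, and Layth. Their combined 3/4 is pooled and carried to generation 2.
At generation 2 (Hamid, Dalia, Bashir, Nabil, Zuhair, Rashida, Ibtisam) there are 7 shares of (3/4)/7 = 3/28 each.
Living: Hamid, Dalia, Bashir, Zuhair, and Ibtisam — each takes 3/28.
Deceased: Nabil and Rashida. Their combined 3/14 is pooled and carried to generation 3.
At generation 3 (Samir, Maysoon, Yasmin, Fahad, Umar) there are 5 shares of (3/14)/5 = 3/70 each.
Living: Samir, Maysoon, Yasmin, Fahad, and Umar — each takes 3/70.

Bashir 3/28; Dalia 3/28; Fahad 3/70; Hamid 3/28; Ibtisam 3/28; Khalida 1/4; Maysoon 3/70; Samir 3/70; Umar 3/70; Yasmin 3/70; Zuhair 3/28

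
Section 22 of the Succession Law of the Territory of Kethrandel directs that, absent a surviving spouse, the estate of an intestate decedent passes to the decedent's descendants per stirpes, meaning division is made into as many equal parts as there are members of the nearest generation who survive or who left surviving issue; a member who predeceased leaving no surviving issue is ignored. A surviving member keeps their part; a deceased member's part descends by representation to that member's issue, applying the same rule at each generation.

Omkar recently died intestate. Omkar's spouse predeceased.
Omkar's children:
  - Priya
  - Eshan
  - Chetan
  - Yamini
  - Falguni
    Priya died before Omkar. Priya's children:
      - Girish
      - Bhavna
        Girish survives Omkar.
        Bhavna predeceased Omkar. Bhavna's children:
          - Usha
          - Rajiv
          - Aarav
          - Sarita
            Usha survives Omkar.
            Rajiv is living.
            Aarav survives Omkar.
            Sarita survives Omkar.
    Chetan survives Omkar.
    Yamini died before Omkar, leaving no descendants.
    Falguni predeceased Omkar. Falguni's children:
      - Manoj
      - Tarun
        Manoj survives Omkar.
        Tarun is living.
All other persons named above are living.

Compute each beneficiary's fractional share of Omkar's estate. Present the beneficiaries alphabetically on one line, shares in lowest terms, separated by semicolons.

Aarav 1/32; Chetan 1/4; Eshan 1/4; Girish 1/8; Manoj 1/8; Rajiv 1/32; Sarita 1/32; Tarun 1/8; Usha 1/32

There is no surviving spouse, so the entire estate passes to Omkar's descendants per stirpes.
Yamini left no surviving issue, so that branch lapses and is disregarded.
The estate is divided into 4 equal shares of 1/4 among Priya, Eshan, Chetan, Falguni.
Priya predeceased; the 1/4 allotted to Priya's branch passes to Priya's issue by representation.
The 1/4 is divided into 2 equal shares of 1/8 among Girish, Bhavna.
Girish is living and takes 1/8.
Bhavna predeceased; the 1/8 allotted to Bhavna's branch passes to Bhavna's issue by representation.
The 1/8 is divided into 4 equal shares of 1/32 among Usha, Rajiv, Aarav, Sarita.
Usha is living and takes 1/32.
Rajiv is living and takes 1/32.
Aarav is living and takes 1/32.
Sarita is living and takes 1/32.
Eshan is living and takes 1/4.
Chetan is living and takes 1/4.
Falguni predeceased; the 1/4 allotted to Falguni's branch passes to Falguni's issue by representation.
The 1/4 is divided into 2 equal shares of 1/8 among Manoj, Tarun.
Manoj is living and takes 1/8.
Tarun is living and takes 1/8.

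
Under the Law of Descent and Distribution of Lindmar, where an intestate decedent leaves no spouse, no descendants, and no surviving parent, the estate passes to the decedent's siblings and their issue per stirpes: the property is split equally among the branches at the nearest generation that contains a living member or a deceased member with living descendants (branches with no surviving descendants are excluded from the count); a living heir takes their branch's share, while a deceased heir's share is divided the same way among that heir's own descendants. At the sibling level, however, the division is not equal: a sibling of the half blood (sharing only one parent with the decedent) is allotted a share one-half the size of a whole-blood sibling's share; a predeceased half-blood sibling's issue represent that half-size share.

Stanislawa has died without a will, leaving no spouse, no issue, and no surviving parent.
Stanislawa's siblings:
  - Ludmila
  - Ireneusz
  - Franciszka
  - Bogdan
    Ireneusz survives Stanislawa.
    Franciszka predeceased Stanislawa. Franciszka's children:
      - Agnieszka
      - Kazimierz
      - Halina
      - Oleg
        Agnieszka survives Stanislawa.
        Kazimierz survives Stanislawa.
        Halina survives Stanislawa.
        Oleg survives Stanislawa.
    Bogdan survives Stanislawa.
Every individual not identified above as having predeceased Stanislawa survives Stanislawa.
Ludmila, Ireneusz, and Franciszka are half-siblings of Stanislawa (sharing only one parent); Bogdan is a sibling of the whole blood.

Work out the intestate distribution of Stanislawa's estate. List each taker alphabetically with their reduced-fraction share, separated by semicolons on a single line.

Agnieszka 1/20; Bogdan 2/5; Halina 1/20; Ireneusz 1/5; Kazimierz 1/20; Ludmila 1/5; Oleg 1/20

No spouse, descendants, or parent survives, so the estate passes to Stanislawa's siblings per stirpes.
Half-blood siblings count for one-half the weight of whole-blood siblings at the initial division.
Dividing 1 in proportion to weights (total weight 5/2): Ludmila (weight 1/2) → 1/5; Ireneusz (weight 1/2) → 1/5; Franciszka (weight 1/2) → 1/5; Bogdan (weight 1) → 2/5.
Ludmila is living and takes 1/5.
Ireneusz is living and takes 1/5.
Franciszka predeceased; the 1/5 allotted to Franciszka's branch passes to Franciszka's issue by representation.
The 1/5 is divided into 4 equal shares of 1/20 among Agnieszka, Kazimierz, Halina, Oleg.
Agnieszka is living and takes 1/20.
Kazimierz is living and takes 1/20.
Halina is living and takes 1/20.
Oleg is living and takes 1/20.
Bogdan is living and takes 2/5.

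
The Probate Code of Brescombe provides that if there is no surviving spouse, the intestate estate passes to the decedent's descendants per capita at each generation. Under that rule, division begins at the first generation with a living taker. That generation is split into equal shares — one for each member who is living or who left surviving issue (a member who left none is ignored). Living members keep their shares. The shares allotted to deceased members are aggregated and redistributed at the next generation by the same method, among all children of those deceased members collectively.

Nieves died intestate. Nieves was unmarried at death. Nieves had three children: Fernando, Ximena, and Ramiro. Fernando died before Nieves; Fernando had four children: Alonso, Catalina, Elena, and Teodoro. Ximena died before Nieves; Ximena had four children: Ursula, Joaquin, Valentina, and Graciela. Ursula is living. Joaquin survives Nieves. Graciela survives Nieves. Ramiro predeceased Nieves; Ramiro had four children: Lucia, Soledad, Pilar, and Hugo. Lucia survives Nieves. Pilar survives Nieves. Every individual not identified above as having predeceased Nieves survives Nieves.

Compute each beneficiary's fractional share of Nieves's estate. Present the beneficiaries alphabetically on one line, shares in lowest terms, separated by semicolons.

There is no surviving spouse, so the entire estate passes to Nieves's descendants per capita at each generation.
No one at generation 1 (Fernando, Ximena, Ramiro) is living; moving to the next generation.
At generation 2 (Alonso, Catalina, Elena, Teodoro, Ursula, Joaquin, Valentina, Graciela, Lucia, Soledad, Pilar, Hugo) there are 12 shares of (1)/12 = 1/12 each.
Living: Alonso, Catalina, Elena, Teodoro, Ursula, Joaquin, Valentina, Graciela, Lucia, Soledad, Pilar, and Hugo — each takes 1/12.

Alonso 1/12; Catalina 1/12; Elena 1/12; Graciela 1/12; Hugo 1/12; Joaquin 1/12; Lucia 1/12; Pilar 1/12; Soledad 1/12; Teodoro 1/12; Ursula 1/12; Valentina 1/12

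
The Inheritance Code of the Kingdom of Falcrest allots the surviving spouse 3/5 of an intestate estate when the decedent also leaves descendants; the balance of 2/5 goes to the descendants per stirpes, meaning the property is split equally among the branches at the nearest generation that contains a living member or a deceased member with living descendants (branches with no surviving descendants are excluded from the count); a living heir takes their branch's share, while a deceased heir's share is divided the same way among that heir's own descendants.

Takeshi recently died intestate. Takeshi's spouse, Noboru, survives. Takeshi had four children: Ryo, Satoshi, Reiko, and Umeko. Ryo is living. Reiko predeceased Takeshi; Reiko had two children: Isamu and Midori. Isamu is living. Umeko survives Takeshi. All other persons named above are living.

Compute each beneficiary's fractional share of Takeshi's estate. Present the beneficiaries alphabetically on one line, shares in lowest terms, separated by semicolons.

Noboru, as surviving spouse, takes 3/5.
The remaining 2/5 passes to Takeshi's descendants per stirpes.
The 2/5 is divided into 4 equal shares of 1/10 among Ryo, Satoshi, Reiko, Umeko.
Ryo is living and takes 1/10.
Satoshi is living and takes 1/10.
Reiko predeceased; the 1/10 allotted to Reiko's branch passes to Reiko's issue by representation.
The 1/10 is divided into 2 equal shares of 1/20 among Isamu, Midori.
Isamu is living and takes 1/20.
Midori is living and takes 1/20.
Umeko is living and takes 1/10.

Isamu 1/20; Midori 1/20; Noboru 3/5; Ryo 1/10; Satoshi 1/10; Umeko 1/10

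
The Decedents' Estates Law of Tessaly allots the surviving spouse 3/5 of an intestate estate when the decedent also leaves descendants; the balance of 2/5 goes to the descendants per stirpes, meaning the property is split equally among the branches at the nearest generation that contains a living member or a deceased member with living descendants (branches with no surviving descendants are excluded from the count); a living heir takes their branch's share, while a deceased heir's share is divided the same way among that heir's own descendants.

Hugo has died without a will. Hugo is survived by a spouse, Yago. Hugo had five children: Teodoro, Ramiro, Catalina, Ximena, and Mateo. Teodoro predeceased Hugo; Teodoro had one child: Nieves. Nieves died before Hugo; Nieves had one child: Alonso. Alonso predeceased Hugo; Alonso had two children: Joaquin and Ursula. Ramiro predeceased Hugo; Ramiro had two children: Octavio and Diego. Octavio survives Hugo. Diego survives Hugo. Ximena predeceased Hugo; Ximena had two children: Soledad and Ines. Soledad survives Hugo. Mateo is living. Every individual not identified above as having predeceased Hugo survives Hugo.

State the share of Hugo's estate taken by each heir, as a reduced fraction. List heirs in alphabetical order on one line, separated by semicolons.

Catalina 2/25; Diego 1/25; Ines 1/25; Joaquin 1/25; Mateo 2/25; Octavio 1/25; Soledad 1/25; Ursula 1/25; Yago 3/5

Yago, as surviving spouse, takes 3/5.
The remaining 2/5 passes to Hugo's descendants per stirpes.
The 2/5 is divided into 5 equal shares of 2/25 among Teodoro, Ramiro, Catalina, Ximena, Mateo.
Teodoro predeceased; the 2/25 allotted to Teodoro's branch passes to Teodoro's issue by representation.
Nieves's line is the sole branch at this level, so the full 2/25 passes to Nieves's issue by representation.
Alonso's line is the sole branch at this level, so the full 2/25 passes to Alonso's issue by representation.
The 2/25 is divided into 2 equal shares of 1/25 among Joaquin, Ursula.
Joaquin is living and takes 1/25.
Ursula is living and takes 1/25.
Ramiro predeceased; the 2/25 allotted to Ramiro's branch passes to Ramiro's issue by representation.
The 2/25 is divided into 2 equal shares of 1/25 among Octavio, Diego.
Octavio is living and takes 1/25.
Diego is living and takes 1/25.
Catalina is living and takes 2/25.
Ximena predeceased; the 2/25 allotted to Ximena's branch passes to Ximena's issue by representation.
The 2/25 is divided into 2 equal shares of 1/25 among Soledad, Ines.
Soledad is living and takes 1/25.
Ines is living and takes 1/25.
Mateo is living and takes 2/25.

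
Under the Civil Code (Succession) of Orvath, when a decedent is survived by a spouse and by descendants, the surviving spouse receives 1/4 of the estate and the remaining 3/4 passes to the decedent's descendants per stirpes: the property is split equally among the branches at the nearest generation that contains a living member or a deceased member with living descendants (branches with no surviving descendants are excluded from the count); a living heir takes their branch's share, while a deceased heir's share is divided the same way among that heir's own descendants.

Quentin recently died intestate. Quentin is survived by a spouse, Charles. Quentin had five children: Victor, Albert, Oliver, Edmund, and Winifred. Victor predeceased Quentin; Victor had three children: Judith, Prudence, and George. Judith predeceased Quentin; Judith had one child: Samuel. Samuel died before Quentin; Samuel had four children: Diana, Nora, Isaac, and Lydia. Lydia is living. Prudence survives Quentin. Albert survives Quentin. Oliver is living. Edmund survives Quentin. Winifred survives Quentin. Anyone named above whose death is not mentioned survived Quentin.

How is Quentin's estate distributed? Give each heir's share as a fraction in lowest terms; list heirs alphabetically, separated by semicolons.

Charles, as surviving spouse, takes 1/4.
The remaining 3/4 passes to Quentin's descendants per stirpes.
The 3/4 is divided into 5 equal shares of 3/20 among Victor, Albert, Oliver, Edmund, Winifred.
Victor predeceased; the 3/20 allotted to Victor's branch passes to Victor's issue by representation.
The 3/20 is divided into 3 equal shares of 1/20 among Judith, Prudence, George.
Judith predeceased; the 1/20 allotted to Judith's branch passes to Judith's issue by representation.
Samuel's line is the sole branch at this level, so the full 1/20 passes to Samuel's issue by representation.
The 1/20 is divided into 4 equal shares of 1/80 among Diana, Nora, Isaac, Lydia.
Diana is living and takes 1/80.
Nora is living and takes 1/80.
Isaac is living and takes 1/80.
Lydia is living and takes 1/80.
Prudence is living and takes 1/20.
George is living and takes 1/20.
Albert is living and takes 3/20.
Oliver is living and takes 3/20.
Edmund is living and takes 3/20.
Winifred is living and takes 3/20.

Albert 3/20; Charles 1/4; Diana 1/80; Edmund 3/20; George 1/20; Isaac 1/80; Lydia 1/80; Nora 1/80; Oliver 3/20; Prudence 1/20; Winifred 3/20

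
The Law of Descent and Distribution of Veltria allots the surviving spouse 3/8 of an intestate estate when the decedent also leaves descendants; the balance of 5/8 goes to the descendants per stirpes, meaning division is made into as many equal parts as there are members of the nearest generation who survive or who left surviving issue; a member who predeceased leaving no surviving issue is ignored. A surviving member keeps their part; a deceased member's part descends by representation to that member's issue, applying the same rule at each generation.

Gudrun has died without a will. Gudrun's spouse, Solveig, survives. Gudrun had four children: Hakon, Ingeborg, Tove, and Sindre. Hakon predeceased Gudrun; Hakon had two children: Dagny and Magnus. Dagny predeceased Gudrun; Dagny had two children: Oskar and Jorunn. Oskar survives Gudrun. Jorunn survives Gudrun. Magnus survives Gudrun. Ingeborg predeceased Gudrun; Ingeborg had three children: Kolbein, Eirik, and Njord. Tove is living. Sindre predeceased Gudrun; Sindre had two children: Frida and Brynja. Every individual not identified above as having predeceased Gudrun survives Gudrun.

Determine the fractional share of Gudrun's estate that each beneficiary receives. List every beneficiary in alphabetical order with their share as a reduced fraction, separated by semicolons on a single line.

Brynja 5/64; Eirik 5/96; Frida 5/64; Jorunn 5/128; Kolbein 5/96; Magnus 5/64; Njord 5/96; Oskar 5/128; Solveig 3/8; Tove 5/32

Solveig, as surviving spouse, takes 3/8.
The remaining 5/8 passes to Gudrun's descendants per stirpes.
The 5/8 is divided into 4 equal shares of 5/32 among Hakon, Ingeborg, Tove, Sindre.
Hakon predeceased; the 5/32 allotted to Hakon's branch passes to Hakon's issue by representation.
The 5/32 is divided into 2 equal shares of 5/64 among Dagny, Magnus.
Dagny predeceased; the 5/64 allotted to Dagny's branch passes to Dagny's issue by representation.
The 5/64 is divided into 2 equal shares of 5/128 among Oskar, Jorunn.
Oskar is living and takes 5/128.
Jorunn is living and takes 5/128.
Magnus is living and takes 5/64.
Ingeborg predeceased; the 5/32 allotted to Ingeborg's branch passes to Ingeborg's issue by representation.
The 5/32 is divided into 3 equal shares of 5/96 among Kolbein, Eirik, Njord.
Kolbein is living and takes 5/96.
Eirik is living and takes 5/96.
Njord is living and takes 5/96.
Tove is living and takes 5/32.
Sindre predeceased; the 5/32 allotted to Sindre's branch passes to Sindre's issue by representation.
The 5/32 is divided into 2 equal shares of 5/64 among Frida, Brynja.
Frida is living and takes 5/64.
Brynja is living and takes 5/64.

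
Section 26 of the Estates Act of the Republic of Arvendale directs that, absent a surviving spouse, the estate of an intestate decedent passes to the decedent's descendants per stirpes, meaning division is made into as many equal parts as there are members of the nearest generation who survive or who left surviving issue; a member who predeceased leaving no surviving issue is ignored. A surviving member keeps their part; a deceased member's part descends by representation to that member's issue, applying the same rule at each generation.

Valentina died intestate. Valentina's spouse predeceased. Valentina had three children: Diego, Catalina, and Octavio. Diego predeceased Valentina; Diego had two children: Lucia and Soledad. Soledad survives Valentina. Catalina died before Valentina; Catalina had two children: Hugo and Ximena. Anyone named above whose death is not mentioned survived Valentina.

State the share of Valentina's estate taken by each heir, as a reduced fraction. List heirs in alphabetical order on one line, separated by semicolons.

There is no surviving spouse, so the entire estate passes to Valentina's descendants per stirpes.
The estate is divided into 3 equal shares of 1/3 among Diego, Catalina, Octavio.
Diego predeceased; the 1/3 allotted to Diego's branch passes to Diego's issue by representation.
The 1/3 is divided into 2 equal shares of 1/6 among Lucia, Soledad.
Lucia is living and takes 1/6.
Soledad is living and takes 1/6.
Catalina predeceased; the 1/3 allotted to Catalina's branch passes to Catalina's issue by representation.
The 1/3 is divided into 2 equal shares of 1/6 among Hugo, Ximena.
Hugo is living and takes 1/6.
Ximena is living and takes 1/6.
Octavio is living and takes 1/3.

Hugo 1/6; Lucia 1/6; Octavio 1/3; Soledad 1/6; Ximena 1/6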